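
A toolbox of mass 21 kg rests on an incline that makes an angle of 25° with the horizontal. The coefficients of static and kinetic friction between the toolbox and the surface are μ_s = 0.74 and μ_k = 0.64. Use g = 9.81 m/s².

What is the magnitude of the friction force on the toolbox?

Perpendicular to the surface, N = m g cos θ = 21·9.81·cos 25° = 186.7 N.
Along the slope the weight component is m g sin θ = 87.06 N; friction must supply exactly this, acting up-slope.
Static friction can supply at most μ_s N = 138.2 N.
Since |87.06| ≤ 138.2 N, static friction is sufficient; f equals the required value, not μ_s N.

f ≈ 87.1 N (up the incline)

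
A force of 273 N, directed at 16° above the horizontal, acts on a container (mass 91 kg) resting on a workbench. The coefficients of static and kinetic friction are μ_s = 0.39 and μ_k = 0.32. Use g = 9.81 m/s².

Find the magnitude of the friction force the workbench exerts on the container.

N = m g − P sin α = 892.7 − 273×sin 16° = 817.5 N.
For equilibrium, f = P cos α = 273×cos 16° = 262.4 N.
The static-friction limit is μ_s N = 318.8 N.
262.4 ≤ 318.8 N → static; friction equals the required 262 N.

f ≈ 262 N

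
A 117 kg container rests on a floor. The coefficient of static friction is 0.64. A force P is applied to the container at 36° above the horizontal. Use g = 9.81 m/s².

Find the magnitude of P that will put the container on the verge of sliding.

N = m g − P sin α (the pull lifts the container).
At impending slip, P cos α = μ_s N = μ_s (m g − P sin α).
Solving: P (cos α + μ_s sin α) = μ_s m g → P = 0.64×1150/(cos 36° + 0.64 sin 36°) = 735/1.185 = 620 N.

P ≈ 620 N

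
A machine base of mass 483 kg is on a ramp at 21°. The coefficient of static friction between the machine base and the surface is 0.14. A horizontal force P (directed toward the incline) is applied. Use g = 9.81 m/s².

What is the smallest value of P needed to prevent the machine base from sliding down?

P_min ≈ 1100 N

The machine base tends to slide down (tan θ > μ_s), so at the point of impending slip friction acts up-slope at its limit: f = μ_s N.
Perpendicular to the incline: N = m g cos θ + P sin θ.
Along the incline: P cos θ + μ_s N = m g sin θ, i.e. P cos θ + μ_s (m g cos θ + P sin θ) = m g sin θ.
Solving, P (cos θ + μ_s sin θ) = m g (sin θ − μ_s cos θ), so P = 4740×0.2277/0.9838 = 1100 N.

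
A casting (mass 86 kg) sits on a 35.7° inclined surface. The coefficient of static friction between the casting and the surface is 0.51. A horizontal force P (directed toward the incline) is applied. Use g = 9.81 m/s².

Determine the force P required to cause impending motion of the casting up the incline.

At impending motion up the slope, friction acts down-slope at its limit: f = μ_s N.
Perpendicular to the incline: N = m g cos θ + P sin θ.
Along the incline: P cos θ = m g sin θ + μ_s N = m g sin θ + μ_s (m g cos θ + P sin θ).
Solving, P (cos θ − μ_s sin θ) = m g (sin θ + μ_s cos θ), so P = 86×9.81×(sin 35.7° + 0.51 cos 35.7°)/(cos 35.7° − 0.51 sin 35.7°) = 844×0.9977/0.5145 = 1640 N.

P ≈ 1640 N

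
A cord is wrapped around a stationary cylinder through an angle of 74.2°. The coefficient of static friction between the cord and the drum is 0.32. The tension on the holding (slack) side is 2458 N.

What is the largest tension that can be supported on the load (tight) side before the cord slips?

At impending slip the capstan equation gives T₂/T₁ = e^{μβ} with β in radians.
β = 74.2° × π/180 = 1.295 rad.
e^{μβ} = e^{0.32×1.295} = 1.513.
T₂ = T₁ · e^{μβ} = 2458 × 1.513 = 3720 N.

T_max ≈ 3720 N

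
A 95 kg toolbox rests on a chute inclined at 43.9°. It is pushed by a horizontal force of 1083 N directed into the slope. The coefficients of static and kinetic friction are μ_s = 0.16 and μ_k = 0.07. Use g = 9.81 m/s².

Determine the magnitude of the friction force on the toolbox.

The horizontal push has a component P sin θ into the surface, so N = m g cos θ + P sin θ = 671.5 + 751 = 1422 N.
Parallel to the incline: P cos θ − m g sin θ = 780.4 − 646.2 = 134.1 N; the friction needed to balance this is 134.1 N acting down the slope.
Maximum static friction: μ_s N = 0.16 × 1422 = 227.6 N.
Since 134.1 N is within the 227.6 N limit, the toolbox stays put and friction is exactly 134 N.

f ≈ 134 N (down the incline)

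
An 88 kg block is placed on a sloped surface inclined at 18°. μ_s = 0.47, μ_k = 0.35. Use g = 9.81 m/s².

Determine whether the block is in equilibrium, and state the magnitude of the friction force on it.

N = m g cos θ = 821 N.
Down-slope weight component: m g sin θ = 267 N.
μ_s N = 386 N.
267 ≤ 386 N, so it stays put; friction = 267 N.

f ≈ 267 N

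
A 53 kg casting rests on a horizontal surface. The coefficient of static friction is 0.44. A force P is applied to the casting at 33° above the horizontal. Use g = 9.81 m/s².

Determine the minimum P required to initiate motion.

P ≈ 212 N

N = m g − P sin α (the pull lifts the casting).
At impending slip, P cos α = μ_s N = μ_s (m g − P sin α).
Solving: P (cos α + μ_s sin α) = μ_s m g → P = 0.44×520/(cos 33° + 0.44 sin 33°) = 229/1.078 = 212 N.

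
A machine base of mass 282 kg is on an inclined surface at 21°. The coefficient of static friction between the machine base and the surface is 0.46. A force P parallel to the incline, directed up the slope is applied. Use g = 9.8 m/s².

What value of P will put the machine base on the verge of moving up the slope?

At impending motion up the slope, friction acts down-slope at its limit: f = μ_s N.
P is parallel to the surface, so N = m g cos θ = 2580 N.
Along the incline: P = m g sin θ + μ_s N = 990 + 0.46×2580 = 2180 N.

P ≈ 2180 N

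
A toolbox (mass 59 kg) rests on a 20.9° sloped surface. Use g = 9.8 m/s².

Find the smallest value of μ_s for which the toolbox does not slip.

At the slip threshold m g sin θ = μ_s m g cos θ, so μ_s,min = tan θ.
μ_s,min = tan 20.9° = 0.382.

μ_s,min ≈ 0.382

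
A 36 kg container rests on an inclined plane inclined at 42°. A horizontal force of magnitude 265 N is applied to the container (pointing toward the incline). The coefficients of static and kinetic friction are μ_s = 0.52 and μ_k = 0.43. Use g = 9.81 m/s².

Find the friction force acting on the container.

Resolve perpendicular to the incline: N = m g cos θ + P sin θ = 36×9.81×cos 42° + 265×sin 42° = 439.8 N.
Along the incline, the net driving force (taking up-slope positive) is P cos θ − m g sin θ = 196.9 − 236.3 = -39.38 N, so equilibrium requires friction f = 39.38 N (up-slope).
The limit of static friction is μ_s N = 228.7 N.
Since 39.38 N is within the 228.7 N limit, the container stays put and friction is exactly 39.4 N.

f ≈ 39.4 N (up the incline)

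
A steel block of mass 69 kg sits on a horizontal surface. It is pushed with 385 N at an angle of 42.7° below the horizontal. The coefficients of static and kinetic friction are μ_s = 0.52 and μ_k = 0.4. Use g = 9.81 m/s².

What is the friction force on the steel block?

f ≈ 283 N

N = m g + P sin α = 676.9 + 385×sin 42.7° = 938 N.
The horizontal driving force is P cos α = 282.9 N, so equilibrium needs friction f = 282.9 N.
The static-friction limit is μ_s N = 487.8 N.
Since 282.9 N does not exceed the limit, the steel block stays at rest and f = 283 N.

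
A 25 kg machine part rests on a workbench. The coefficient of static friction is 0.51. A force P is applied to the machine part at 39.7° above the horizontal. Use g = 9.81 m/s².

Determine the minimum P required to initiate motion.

P ≈ 114 N

N = m g − P sin α (the pull lifts the machine part).
At impending slip, P cos α = μ_s N = μ_s (m g − P sin α).
Solving: P (cos α + μ_s sin α) = μ_s m g → P = 0.51×245/(cos 39.7° + 0.51 sin 39.7°) = 125/1.095 = 114 N.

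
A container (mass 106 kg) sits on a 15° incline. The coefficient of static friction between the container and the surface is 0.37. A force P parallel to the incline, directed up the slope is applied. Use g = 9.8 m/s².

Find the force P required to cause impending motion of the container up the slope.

At impending motion up the slope, friction acts down-slope at its limit: f = μ_s N.
P is parallel to the surface, so N = m g cos θ = 1000 N.
Along the incline: P = m g sin θ + μ_s N = 269 + 0.37×1000 = 640 N.

P ≈ 640 N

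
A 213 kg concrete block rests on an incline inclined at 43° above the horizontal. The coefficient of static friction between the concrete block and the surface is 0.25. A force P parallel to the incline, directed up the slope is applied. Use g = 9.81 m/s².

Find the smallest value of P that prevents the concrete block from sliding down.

The concrete block tends to slide down (tan θ > μ_s), so at the point of impending slip friction acts up-slope at its limit: f = μ_s N.
P is parallel to the surface, so N = m g cos θ = 1530 N.
Along the incline: P + μ_s N = m g sin θ, so P = 1430 − 0.25×1530 = 1040 N.

P_min ≈ 1040 N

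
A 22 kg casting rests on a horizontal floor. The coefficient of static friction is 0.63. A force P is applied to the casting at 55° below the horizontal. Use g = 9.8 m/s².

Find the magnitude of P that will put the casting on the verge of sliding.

P ≈ 2360 N

N = m g + P sin α (the push presses the casting into the horizontal floor).
At impending slip, P cos α = μ_s N = μ_s (m g + P sin α).
Solving: P (cos α − μ_s sin α) = μ_s m g → P = 0.63×216/(cos 55° − 0.63 sin 55°) = 136/0.05751 = 2360 N.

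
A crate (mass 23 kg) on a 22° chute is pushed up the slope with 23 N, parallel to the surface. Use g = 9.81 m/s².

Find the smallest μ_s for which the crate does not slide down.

N = m g cos θ = 209.2 N.
Friction must make up the shortfall along the incline: f = m g sin θ − P = 84.52 − 23 = 61.52 N.
At the threshold f = μ_s N, so μ_s,min = 61.52/209.2 = 0.294.

μ_s,min ≈ 0.294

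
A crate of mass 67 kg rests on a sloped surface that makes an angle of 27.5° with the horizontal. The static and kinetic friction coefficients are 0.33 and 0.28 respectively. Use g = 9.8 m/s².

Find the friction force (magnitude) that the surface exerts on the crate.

f ≈ 163 N (up the incline)

Normal force: N = m g cos θ = 67 × 9.8 × cos 27.5° = 582.4 N.
Along the slope the weight component is m g sin θ = 303.2 N; friction must supply exactly this, acting up-slope.
Static friction can supply at most μ_s N = 192.2 N.
Since |303.2| > 192.2 N, static friction cannot hold it; the crate slides down the incline and kinetic friction applies: f = μ_k N = 0.28 × 582.4 = 163 N.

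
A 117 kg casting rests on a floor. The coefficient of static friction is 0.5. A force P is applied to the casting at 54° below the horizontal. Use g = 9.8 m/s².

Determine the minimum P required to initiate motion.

N = m g + P sin α (the push presses the casting into the floor).
At impending slip, P cos α = μ_s N = μ_s (m g + P sin α).
Solving: P (cos α − μ_s sin α) = μ_s m g → P = 0.5×1150/(cos 54° − 0.5 sin 54°) = 573/0.1833 = 3130 N.

P ≈ 3130 N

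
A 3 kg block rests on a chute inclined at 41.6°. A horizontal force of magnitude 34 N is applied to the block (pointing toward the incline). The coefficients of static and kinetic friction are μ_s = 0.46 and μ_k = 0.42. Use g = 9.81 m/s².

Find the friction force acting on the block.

Normal direction: N = m g cos θ + P sin θ = 44.58 N.
Along the incline, the net driving force (taking up-slope positive) is P cos θ − m g sin θ = 25.43 − 19.54 = 5.886 N, so equilibrium requires friction f = -5.886 N (down-slope).
The limit of static friction is μ_s N = 20.51 N.
|f_req| = 5.886 ≤ 20.51 N → the block is in equilibrium; friction equals the required value.

f ≈ 5.89 N (down the incline)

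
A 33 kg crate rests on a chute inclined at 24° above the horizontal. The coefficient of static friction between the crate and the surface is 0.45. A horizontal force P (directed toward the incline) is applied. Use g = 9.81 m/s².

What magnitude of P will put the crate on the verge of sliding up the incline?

At impending motion up the slope, friction acts down-slope at its limit: f = μ_s N.
Perpendicular to the incline: N = m g cos θ + P sin θ.
Along the incline: P cos θ = m g sin θ + μ_s N = m g sin θ + μ_s (m g cos θ + P sin θ).
Solving, P (cos θ − μ_s sin θ) = m g (sin θ + μ_s cos θ), so P = 33×9.81×(sin 24° + 0.45 cos 24°)/(cos 24° − 0.45 sin 24°) = 324×0.8178/0.7305 = 362 N.

P ≈ 362 N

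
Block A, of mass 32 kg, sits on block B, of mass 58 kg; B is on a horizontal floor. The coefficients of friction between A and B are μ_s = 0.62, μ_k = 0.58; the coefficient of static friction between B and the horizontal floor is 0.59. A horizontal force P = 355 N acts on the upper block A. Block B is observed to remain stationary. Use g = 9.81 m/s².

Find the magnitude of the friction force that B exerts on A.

f ≈ 182 N

The normal force B exerts on A is simply A's weight, N₁ = 313.9 N.
Maximum static friction on A from B: μ_s N₁ = 0.62×313.9 = 194.6 N.
P = 355 N exceeds that limit, so A slips over B and the interface friction becomes kinetic: f₁ = μ_k N₁ = 0.58×313.9 = 182 N.
By Newton's third law B feels 182 N forward from A. With B stationary, the floor's static friction on B balances it: f₂ = 182 N (well within μ_s(m_A+m_B)g = 520.9 N).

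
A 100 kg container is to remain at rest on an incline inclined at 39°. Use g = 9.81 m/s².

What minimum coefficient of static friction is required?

At the slip threshold m g sin θ = μ_s m g cos θ, so μ_s,min = tan θ.
μ_s,min = tan 39° = 0.81.

μ_s,min ≈ 0.81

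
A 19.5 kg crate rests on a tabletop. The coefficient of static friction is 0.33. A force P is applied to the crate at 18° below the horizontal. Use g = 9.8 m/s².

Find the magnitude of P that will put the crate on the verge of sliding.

N = m g + P sin α (the push presses the crate into the tabletop).
At impending slip, P cos α = μ_s N = μ_s (m g + P sin α).
Solving: P (cos α − μ_s sin α) = μ_s m g → P = 0.33×191/(cos 18° − 0.33 sin 18°) = 63.1/0.8491 = 74.3 N.

P ≈ 74.3 N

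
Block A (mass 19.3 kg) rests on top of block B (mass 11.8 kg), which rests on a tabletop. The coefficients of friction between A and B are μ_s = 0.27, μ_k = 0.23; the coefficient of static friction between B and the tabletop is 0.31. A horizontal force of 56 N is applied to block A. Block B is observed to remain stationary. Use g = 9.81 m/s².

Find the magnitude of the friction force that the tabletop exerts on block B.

Between the blocks, N₁ = m_A g = 189.3 N.
So the A–B interface can sustain at most μ_s N₁ = 51.12 N of static friction.
P = 56 N exceeds that limit, so A slips over B and the interface friction becomes kinetic: f₁ = μ_k N₁ = 0.23×189.3 = 43.5 N.
B experiences an equal 43.5 N forward from A (third law). B is in equilibrium, so the floor supplies f₂ = 43.5 N of static friction (limit μ_s(m_A+m_B)g = 94.58 N, not exceeded).

f ≈ 43.5 N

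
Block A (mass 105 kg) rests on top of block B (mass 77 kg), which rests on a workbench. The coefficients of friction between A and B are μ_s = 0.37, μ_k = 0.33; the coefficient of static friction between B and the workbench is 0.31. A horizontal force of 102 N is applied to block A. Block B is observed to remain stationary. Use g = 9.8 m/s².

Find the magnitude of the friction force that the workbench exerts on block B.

f ≈ 102 N

The normal force B exerts on A is simply A's weight, N₁ = 1029 N.
So the A–B interface can sustain at most μ_s N₁ = 380.7 N of static friction.
Since P = 102 N ≤ 380.7 N, A does not slip on B; friction on A equals P = 102 N.
By Newton's third law B feels 102 N forward from A. With B stationary, the floor's static friction on B balances it: f₂ = 102 N (well within μ_s(m_A+m_B)g = 552.9 N).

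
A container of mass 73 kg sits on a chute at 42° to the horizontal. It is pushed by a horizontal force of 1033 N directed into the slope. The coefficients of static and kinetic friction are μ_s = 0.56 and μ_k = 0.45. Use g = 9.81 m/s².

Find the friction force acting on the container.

Resolve perpendicular to the incline: N = m g cos θ + P sin θ = 73×9.81×cos 42° + 1033×sin 42° = 1223 N.
Along the incline, the net driving force (taking up-slope positive) is P cos θ − m g sin θ = 767.7 − 479.2 = 288.5 N, so equilibrium requires friction f = -288.5 N (down-slope).
The limit of static friction is μ_s N = 685.1 N.
|f_req| = 288.5 ≤ 685.1 N → the container is in equilibrium; friction equals the required value.

f ≈ 288 N (down the incline)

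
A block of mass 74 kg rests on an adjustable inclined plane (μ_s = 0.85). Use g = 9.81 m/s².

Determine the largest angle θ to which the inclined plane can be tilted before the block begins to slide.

At the slip threshold, m g sin θ = μ_s · m g cos θ, so tan θ = μ_s.
θ_max = arctan(0.85) = 40.4°.

θ_max ≈ 40.4°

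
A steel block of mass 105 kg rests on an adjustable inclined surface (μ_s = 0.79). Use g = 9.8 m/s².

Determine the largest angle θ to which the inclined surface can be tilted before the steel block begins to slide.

θ_max ≈ 38.3°

At the slip threshold, m g sin θ = μ_s · m g cos θ, so tan θ = μ_s.
θ_max = arctan(0.79) = 38.3°.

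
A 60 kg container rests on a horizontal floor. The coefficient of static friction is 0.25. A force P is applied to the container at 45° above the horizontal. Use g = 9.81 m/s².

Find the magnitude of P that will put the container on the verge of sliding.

N = m g − P sin α (the pull lifts the container).
At impending slip, P cos α = μ_s N = μ_s (m g − P sin α).
Solving: P (cos α + μ_s sin α) = μ_s m g → P = 0.25×589/(cos 45° + 0.25 sin 45°) = 147/0.8839 = 166 N.

P ≈ 166 N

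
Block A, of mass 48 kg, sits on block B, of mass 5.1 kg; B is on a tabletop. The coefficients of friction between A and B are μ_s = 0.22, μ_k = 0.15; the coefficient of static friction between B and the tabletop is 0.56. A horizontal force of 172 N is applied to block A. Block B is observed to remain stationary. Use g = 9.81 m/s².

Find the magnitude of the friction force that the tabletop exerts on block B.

f ≈ 70.6 N

Between the blocks, N₁ = m_A g = 470.9 N.
So the A–B interface can sustain at most μ_s N₁ = 103.6 N of static friction.
P = 172 N exceeds that limit, so A slips over B and the interface friction becomes kinetic: f₁ = μ_k N₁ = 0.15×470.9 = 70.6 N.
B experiences an equal 70.6 N forward from A (third law). B is in equilibrium, so the floor supplies f₂ = 70.6 N of static friction (limit μ_s(m_A+m_B)g = 291.7 N, not exceeded).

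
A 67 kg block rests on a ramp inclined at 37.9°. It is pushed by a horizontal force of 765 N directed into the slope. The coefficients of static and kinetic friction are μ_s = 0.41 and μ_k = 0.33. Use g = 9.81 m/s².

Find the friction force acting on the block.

f ≈ 200 N (down the incline)

Normal direction: N = m g cos θ + P sin θ = 988.6 N.
Parallel to the incline: P cos θ − m g sin θ = 603.6 − 403.8 = 199.9 N; the friction needed to balance this is 199.9 N acting down the slope.
Maximum static friction: μ_s N = 0.41 × 988.6 = 405.3 N.
Since 199.9 N is within the 405.3 N limit, the block stays put and friction is exactly 200 N.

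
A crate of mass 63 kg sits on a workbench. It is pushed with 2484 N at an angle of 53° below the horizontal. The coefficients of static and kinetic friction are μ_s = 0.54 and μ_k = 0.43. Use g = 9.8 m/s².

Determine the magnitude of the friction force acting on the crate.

Vertical equilibrium gives N = m g + P sin α = 2601 N.
The horizontal driving force is P cos α = 1495 N, so equilibrium needs friction f = 1495 N.
μ_s N = 0.54 × 2601 = 1405 N.
The required friction exceeds μ_s N, so the crate moves and f = μ_k N = 1120 N.

f ≈ 1120 N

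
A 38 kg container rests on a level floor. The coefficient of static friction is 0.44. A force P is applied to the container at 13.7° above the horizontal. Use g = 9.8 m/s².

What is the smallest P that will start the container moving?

P ≈ 152 N

N = m g − P sin α (the pull lifts the container).
At impending slip, P cos α = μ_s N = μ_s (m g − P sin α).
Solving: P (cos α + μ_s sin α) = μ_s m g → P = 0.44×372/(cos 13.7° + 0.44 sin 13.7°) = 164/1.076 = 152 N.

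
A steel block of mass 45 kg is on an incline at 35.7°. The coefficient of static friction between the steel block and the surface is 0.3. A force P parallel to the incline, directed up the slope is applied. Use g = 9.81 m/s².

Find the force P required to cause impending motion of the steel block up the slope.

At impending motion up the slope, friction acts down-slope at its limit: f = μ_s N.
P is parallel to the surface, so N = m g cos θ = 358 N.
Along the incline: P = m g sin θ + μ_s N = 258 + 0.3×358 = 365 N.

P ≈ 365 N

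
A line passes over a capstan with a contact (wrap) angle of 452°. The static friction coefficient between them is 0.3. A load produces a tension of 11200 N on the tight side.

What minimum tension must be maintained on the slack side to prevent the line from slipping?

T_min ≈ 1050 N

Capstan equation at impending slip: T_tight/T_slack = e^{μβ}.
β = 452° = 7.889 rad; e^{μβ} = e^{0.3×7.889} = 10.66.
T_slack = T_tight / e^{μβ} = 11200 / 10.66 = 1050 N.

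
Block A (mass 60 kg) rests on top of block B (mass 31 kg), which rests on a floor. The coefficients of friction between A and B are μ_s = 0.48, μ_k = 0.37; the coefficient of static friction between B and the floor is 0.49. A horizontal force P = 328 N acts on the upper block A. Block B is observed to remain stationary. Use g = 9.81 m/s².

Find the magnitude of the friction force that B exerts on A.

Normal force at the A–B interface: N₁ = m_A g = 588.6 N.
Maximum static friction on A from B: μ_s N₁ = 0.48×588.6 = 282.5 N.
P = 328 N exceeds that limit, so A slips over B and the interface friction becomes kinetic: f₁ = μ_k N₁ = 0.37×588.6 = 218 N.
By Newton's third law B feels 218 N forward from A. With B stationary, the floor's static friction on B balances it: f₂ = 218 N (well within μ_s(m_A+m_B)g = 437.4 N).

f ≈ 218 N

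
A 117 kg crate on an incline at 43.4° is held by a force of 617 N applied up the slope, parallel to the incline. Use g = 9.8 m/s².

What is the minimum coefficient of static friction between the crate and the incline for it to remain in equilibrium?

N = m g cos θ = 833.1 N.
Friction must make up the shortfall along the incline: f = m g sin θ − P = 787.8 − 617 = 170.8 N.
At the threshold f = μ_s N, so μ_s,min = 170.8/833.1 = 0.205.

μ_s,min ≈ 0.205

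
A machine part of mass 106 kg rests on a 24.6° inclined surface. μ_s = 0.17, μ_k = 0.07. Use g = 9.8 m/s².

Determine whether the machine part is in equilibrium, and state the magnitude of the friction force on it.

f ≈ 66.1 N

N = m g cos θ = 945 N.
Down-slope weight component: m g sin θ = 432 N.
μ_s N = 161 N.
432 > 161 N, so it slides; kinetic friction f = μ_k N = 0.07×945 = 66.1 N.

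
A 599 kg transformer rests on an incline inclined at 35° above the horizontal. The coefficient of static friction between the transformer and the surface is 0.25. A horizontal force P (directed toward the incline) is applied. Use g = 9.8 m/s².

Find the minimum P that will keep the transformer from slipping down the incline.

P_min ≈ 2250 N

The transformer tends to slide down (tan θ > μ_s), so at the point of impending slip friction acts up-slope at its limit: f = μ_s N.
Perpendicular to the incline: N = m g cos θ + P sin θ.
Along the incline: P cos θ + μ_s N = m g sin θ, i.e. P cos θ + μ_s (m g cos θ + P sin θ) = m g sin θ.
Solving, P (cos θ + μ_s sin θ) = m g (sin θ − μ_s cos θ), so P = 5870×0.3688/0.9625 = 2250 N.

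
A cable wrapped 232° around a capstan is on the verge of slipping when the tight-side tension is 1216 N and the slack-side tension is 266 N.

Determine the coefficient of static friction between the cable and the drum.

T₂/T₁ = e^{μβ} → μ = ln(T₂/T₁)/β.
β = 232° = 4.049 rad.
μ = ln(1216/266)/4.049 = ln(4.571)/4.049 = 0.375.

μ ≈ 0.375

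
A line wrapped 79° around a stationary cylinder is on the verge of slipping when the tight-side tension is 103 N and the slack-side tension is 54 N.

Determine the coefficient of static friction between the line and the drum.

μ ≈ 0.468

T₂/T₁ = e^{μβ} → μ = ln(T₂/T₁)/β.
β = 79° = 1.379 rad.
μ = ln(103/54)/1.379 = ln(1.907)/1.379 = 0.468.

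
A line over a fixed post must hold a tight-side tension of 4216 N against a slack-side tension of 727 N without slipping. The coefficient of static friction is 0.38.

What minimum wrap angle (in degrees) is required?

β_min ≈ 265°

T₂/T₁ = e^{μβ} → β = ln(T₂/T₁)/μ.
β = ln(4216/727)/0.38 = 1.758/0.38 = 4.626 rad.
In degrees: β = 4.626 × 180/π = 265°.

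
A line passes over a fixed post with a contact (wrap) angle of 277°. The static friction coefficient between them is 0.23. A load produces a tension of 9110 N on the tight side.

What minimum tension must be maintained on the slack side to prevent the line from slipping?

Capstan equation at impending slip: T_tight/T_slack = e^{μβ}.
β = 277° = 4.835 rad; e^{μβ} = e^{0.23×4.835} = 3.04.
T_slack = T_tight / e^{μβ} = 9110 / 3.04 = 3000 N.

T_min ≈ 3000 N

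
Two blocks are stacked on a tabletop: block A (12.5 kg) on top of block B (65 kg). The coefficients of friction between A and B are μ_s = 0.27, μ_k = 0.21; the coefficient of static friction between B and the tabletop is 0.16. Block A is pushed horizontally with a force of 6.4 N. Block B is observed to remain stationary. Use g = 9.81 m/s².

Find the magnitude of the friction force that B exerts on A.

f ≈ 6.4 N

Normal force at the A–B interface: N₁ = m_A g = 122.6 N.
So the A–B interface can sustain at most μ_s N₁ = 33.11 N of static friction.
P = 6.4 N is within that limit, so A and B move together (both at rest); the A–B friction is simply f₁ = P = 6.4 N.
By Newton's third law B feels 6.4 N forward from A. With B stationary, the floor's static friction on B balances it: f₂ = 6.4 N (well within μ_s(m_A+m_B)g = 121.6 N).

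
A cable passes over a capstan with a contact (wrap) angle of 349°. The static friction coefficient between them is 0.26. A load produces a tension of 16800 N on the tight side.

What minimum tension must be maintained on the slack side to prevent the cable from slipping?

T_min ≈ 3450 N

Capstan equation at impending slip: T_tight/T_slack = e^{μβ}.
β = 349° = 6.091 rad; e^{μβ} = e^{0.26×6.091} = 4.873.
T_slack = T_tight / e^{μβ} = 16800 / 4.873 = 3450 N.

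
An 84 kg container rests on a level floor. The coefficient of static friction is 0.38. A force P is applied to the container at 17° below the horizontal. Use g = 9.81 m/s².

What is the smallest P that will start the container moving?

N = m g + P sin α (the push presses the container into the level floor).
At impending slip, P cos α = μ_s N = μ_s (m g + P sin α).
Solving: P (cos α − μ_s sin α) = μ_s m g → P = 0.38×824/(cos 17° − 0.38 sin 17°) = 313/0.8452 = 370 N.

P ≈ 370 N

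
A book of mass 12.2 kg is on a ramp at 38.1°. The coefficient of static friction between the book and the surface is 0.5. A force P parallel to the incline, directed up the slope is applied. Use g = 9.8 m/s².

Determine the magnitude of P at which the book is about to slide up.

P ≈ 121 N

At impending motion up the slope, friction acts down-slope at its limit: f = μ_s N.
P is parallel to the surface, so N = m g cos θ = 94.1 N.
Along the incline: P = m g sin θ + μ_s N = 73.8 + 0.5×94.1 = 121 N.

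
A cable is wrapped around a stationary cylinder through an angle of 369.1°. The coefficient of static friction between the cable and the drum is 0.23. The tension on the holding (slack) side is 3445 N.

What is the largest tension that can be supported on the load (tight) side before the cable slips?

T_max ≈ 15200 N

At impending slip the capstan equation gives T₂/T₁ = e^{μβ} with β in radians.
β = 369.1° × π/180 = 6.442 rad.
e^{μβ} = e^{0.23×6.442} = 4.4.
T₂ = T₁ · e^{μβ} = 3445 × 4.4 = 15200 N.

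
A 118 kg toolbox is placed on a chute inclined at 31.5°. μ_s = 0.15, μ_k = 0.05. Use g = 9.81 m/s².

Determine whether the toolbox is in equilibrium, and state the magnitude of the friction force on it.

f ≈ 49.3 N

N = m g cos θ = 987 N.
Down-slope weight component: m g sin θ = 605 N.
μ_s N = 148 N.
605 > 148 N, so it slides; kinetic friction f = μ_k N = 0.05×987 = 49.3 N.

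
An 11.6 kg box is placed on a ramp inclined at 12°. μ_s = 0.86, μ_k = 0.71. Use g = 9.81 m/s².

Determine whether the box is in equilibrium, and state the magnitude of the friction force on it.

f ≈ 23.7 N

N = m g cos θ = 111 N.
Down-slope weight component: m g sin θ = 23.7 N.
μ_s N = 95.7 N.
23.7 ≤ 95.7 N, so it stays put; friction = 23.7 N.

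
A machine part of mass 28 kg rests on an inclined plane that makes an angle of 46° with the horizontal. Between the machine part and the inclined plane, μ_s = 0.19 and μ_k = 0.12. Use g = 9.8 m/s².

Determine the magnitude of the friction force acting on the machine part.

The normal reaction is N = m g cos θ = 190.6 N.
Along the slope the weight component is m g sin θ = 197.4 N; friction must supply exactly this, acting up-slope.
The static-friction ceiling is μ_s N = 0.19 × 190.6 = 36.22 N.
|197.4| exceeds 36.22 N, so the machine part slips down-slope; friction is kinetic, f = μ_k N = 0.12×190.6 = 22.9 N.

f ≈ 22.9 N (up the incline)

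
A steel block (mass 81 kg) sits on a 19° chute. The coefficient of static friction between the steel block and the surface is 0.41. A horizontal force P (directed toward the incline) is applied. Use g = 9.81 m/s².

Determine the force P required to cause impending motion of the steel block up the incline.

At impending motion up the slope, friction acts down-slope at its limit: f = μ_s N.
Perpendicular to the incline: N = m g cos θ + P sin θ.
Along the incline: P cos θ = m g sin θ + μ_s N = m g sin θ + μ_s (m g cos θ + P sin θ).
Solving, P (cos θ − μ_s sin θ) = m g (sin θ + μ_s cos θ), so P = 81×9.81×(sin 19° + 0.41 cos 19°)/(cos 19° − 0.41 sin 19°) = 795×0.7132/0.812 = 698 N.

P ≈ 698 N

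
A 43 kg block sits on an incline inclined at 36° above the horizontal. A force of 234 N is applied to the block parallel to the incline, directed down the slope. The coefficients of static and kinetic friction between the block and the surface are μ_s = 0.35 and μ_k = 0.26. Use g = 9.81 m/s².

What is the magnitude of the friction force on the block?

The normal reaction is N = m g cos θ = 341.3 N.
Parallel to the incline, ΣF = 0 gives f = m g sin θ + P = 247.9 + 234 = 481.9 N (up-slope positive).
Maximum static friction available: μ_s N = 0.35 × 341.3 = 119.4 N.
|481.9| exceeds 119.4 N, so the block slips down-slope; friction is kinetic, f = μ_k N = 0.26×341.3 = 88.7 N.

f ≈ 88.7 N (up the incline)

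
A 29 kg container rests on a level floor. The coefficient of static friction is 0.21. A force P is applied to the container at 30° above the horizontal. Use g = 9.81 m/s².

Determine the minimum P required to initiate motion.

P ≈ 61.5 N

N = m g − P sin α (the pull lifts the container).
At impending slip, P cos α = μ_s N = μ_s (m g − P sin α).
Solving: P (cos α + μ_s sin α) = μ_s m g → P = 0.21×284/(cos 30° + 0.21 sin 30°) = 59.7/0.971 = 61.5 N.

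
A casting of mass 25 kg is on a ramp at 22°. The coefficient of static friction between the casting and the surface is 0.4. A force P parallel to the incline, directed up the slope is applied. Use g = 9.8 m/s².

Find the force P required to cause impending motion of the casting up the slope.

P ≈ 183 N

At impending motion up the slope, friction acts down-slope at its limit: f = μ_s N.
P is parallel to the surface, so N = m g cos θ = 227 N.
Along the incline: P = m g sin θ + μ_s N = 91.8 + 0.4×227 = 183 N.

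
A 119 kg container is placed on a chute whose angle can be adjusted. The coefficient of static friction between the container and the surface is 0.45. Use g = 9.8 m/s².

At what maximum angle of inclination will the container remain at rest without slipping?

At the slip threshold, m g sin θ = μ_s · m g cos θ, so tan θ = μ_s.
θ_max = arctan(0.45) = 24.2°.

θ_max ≈ 24.2°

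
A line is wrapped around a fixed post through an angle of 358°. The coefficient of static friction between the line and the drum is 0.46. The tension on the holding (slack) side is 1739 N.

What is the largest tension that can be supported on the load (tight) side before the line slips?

T_max ≈ 30800 N

At impending slip the capstan equation gives T₂/T₁ = e^{μβ} with β in radians.
β = 358° × π/180 = 6.248 rad.
e^{μβ} = e^{0.46×6.248} = 17.71.
T₂ = T₁ · e^{μβ} = 1739 × 17.71 = 30800 N.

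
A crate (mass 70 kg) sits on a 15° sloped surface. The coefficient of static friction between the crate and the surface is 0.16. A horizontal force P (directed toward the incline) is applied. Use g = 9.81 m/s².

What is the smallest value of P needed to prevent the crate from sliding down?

P_min ≈ 71.1 N

The crate tends to slide down (tan θ > μ_s), so at the point of impending slip friction acts up-slope at its limit: f = μ_s N.
Perpendicular to the incline: N = m g cos θ + P sin θ.
Along the incline: P cos θ + μ_s N = m g sin θ, i.e. P cos θ + μ_s (m g cos θ + P sin θ) = m g sin θ.
Solving, P (cos θ + μ_s sin θ) = m g (sin θ − μ_s cos θ), so P = 687×0.1043/1.007 = 71.1 N.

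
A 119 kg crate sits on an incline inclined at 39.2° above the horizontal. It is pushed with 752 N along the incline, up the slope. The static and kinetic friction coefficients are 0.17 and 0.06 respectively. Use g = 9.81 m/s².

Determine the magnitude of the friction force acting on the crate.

f ≈ 14.2 N (down the incline)

Normal force: N = m g cos θ = 119 × 9.81 × cos 39.2° = 904.7 N.
For equilibrium along the incline the friction force must supply f = m g sin θ − P = 737.8 − 752 = -14.18 N (positive meaning up-slope).
The static-friction ceiling is μ_s N = 0.17 × 904.7 = 153.8 N.
Since |-14.18| ≤ 153.8 N, no slip — friction simply equals what equilibrium demands.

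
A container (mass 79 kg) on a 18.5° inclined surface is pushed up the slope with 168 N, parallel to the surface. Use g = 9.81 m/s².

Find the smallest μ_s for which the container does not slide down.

μ_s,min ≈ 0.106

N = m g cos θ = 734.9 N.
Friction must make up the shortfall along the incline: f = m g sin θ − P = 245.9 − 168 = 77.91 N.
At the threshold f = μ_s N, so μ_s,min = 77.91/734.9 = 0.106.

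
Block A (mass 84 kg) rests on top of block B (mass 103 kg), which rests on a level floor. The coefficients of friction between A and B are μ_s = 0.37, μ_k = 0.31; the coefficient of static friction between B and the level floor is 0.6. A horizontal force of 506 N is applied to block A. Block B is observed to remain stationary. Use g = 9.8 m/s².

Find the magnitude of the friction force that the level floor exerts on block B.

Normal force at the A–B interface: N₁ = m_A g = 823.2 N.
So the A–B interface can sustain at most μ_s N₁ = 304.6 N of static friction.
Since P = 506 N > 304.6 N, A slides on B; the A–B friction is kinetic: f₁ = μ_k N₁ = 0.31×823.2 = 255 N.
By Newton's third law B feels 255 N forward from A. With B stationary, the floor's static friction on B balances it: f₂ = 255 N (well within μ_s(m_A+m_B)g = 1100 N).

f ≈ 255 N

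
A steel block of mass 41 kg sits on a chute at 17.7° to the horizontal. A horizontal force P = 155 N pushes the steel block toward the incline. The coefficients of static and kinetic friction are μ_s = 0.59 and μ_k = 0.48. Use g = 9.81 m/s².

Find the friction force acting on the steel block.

f ≈ 25.4 N (down the incline)

The horizontal push has a component P sin θ into the surface, so N = m g cos θ + P sin θ = 383.2 + 47.13 = 430.3 N.
Along the incline, the net driving force (taking up-slope positive) is P cos θ − m g sin θ = 147.7 − 122.3 = 25.38 N, so equilibrium requires friction f = -25.38 N (down-slope).
Maximum static friction: μ_s N = 0.59 × 430.3 = 253.9 N.
|f_req| = 25.38 ≤ 253.9 N → the steel block is in equilibrium; friction equals the required value.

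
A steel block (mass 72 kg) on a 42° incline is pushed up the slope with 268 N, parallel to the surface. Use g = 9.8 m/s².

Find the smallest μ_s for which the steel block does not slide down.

μ_s,min ≈ 0.389

N = m g cos θ = 524.4 N.
Friction must make up the shortfall along the incline: f = m g sin θ − P = 472.1 − 268 = 204.1 N.
At the threshold f = μ_s N, so μ_s,min = 204.1/524.4 = 0.389.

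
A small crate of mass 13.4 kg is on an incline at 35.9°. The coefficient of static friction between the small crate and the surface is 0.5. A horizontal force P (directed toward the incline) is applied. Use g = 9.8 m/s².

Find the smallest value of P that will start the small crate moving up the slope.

P ≈ 252 N

At impending motion up the slope, friction acts down-slope at its limit: f = μ_s N.
Perpendicular to the incline: N = m g cos θ + P sin θ.
Along the incline: P cos θ = m g sin θ + μ_s N = m g sin θ + μ_s (m g cos θ + P sin θ).
Solving, P (cos θ − μ_s sin θ) = m g (sin θ + μ_s cos θ), so P = 13.4×9.8×(sin 35.9° + 0.5 cos 35.9°)/(cos 35.9° − 0.5 sin 35.9°) = 131×0.9914/0.5169 = 252 N.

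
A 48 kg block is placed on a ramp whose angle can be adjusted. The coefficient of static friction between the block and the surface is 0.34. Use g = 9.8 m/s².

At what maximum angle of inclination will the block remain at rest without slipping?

θ_max ≈ 18.8°

At the slip threshold, m g sin θ = μ_s · m g cos θ, so tan θ = μ_s.
θ_max = arctan(0.34) = 18.8°.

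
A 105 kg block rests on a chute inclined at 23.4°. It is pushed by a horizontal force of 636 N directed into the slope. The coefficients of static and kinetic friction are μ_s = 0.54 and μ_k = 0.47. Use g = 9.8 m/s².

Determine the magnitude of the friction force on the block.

f ≈ 175 N (down the incline)

Normal direction: N = m g cos θ + P sin θ = 1197 N.
Along the incline, the net driving force (taking up-slope positive) is P cos θ − m g sin θ = 583.7 − 408.7 = 175 N, so equilibrium requires friction f = -175 N (down-slope).
The limit of static friction is μ_s N = 646.4 N.
|f_req| = 175 ≤ 646.4 N → the block is in equilibrium; friction equals the required value.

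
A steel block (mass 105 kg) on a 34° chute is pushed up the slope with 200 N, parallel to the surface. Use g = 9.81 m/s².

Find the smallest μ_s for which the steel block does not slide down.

μ_s,min ≈ 0.44

N = m g cos θ = 854 N.
Friction must make up the shortfall along the incline: f = m g sin θ − P = 576 − 200 = 376 N.
At the threshold f = μ_s N, so μ_s,min = 376/854 = 0.44.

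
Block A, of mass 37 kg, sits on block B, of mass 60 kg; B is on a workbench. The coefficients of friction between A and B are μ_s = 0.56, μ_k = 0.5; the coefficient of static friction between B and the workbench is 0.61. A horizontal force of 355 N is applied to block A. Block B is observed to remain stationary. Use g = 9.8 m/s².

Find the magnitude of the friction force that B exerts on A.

f ≈ 181 N

The normal force B exerts on A is simply A's weight, N₁ = 362.6 N.
So the A–B interface can sustain at most μ_s N₁ = 203.1 N of static friction.
Since P = 355 N > 203.1 N, A slides on B; the A–B friction is kinetic: f₁ = μ_k N₁ = 0.5×362.6 = 181 N.
B experiences an equal 181 N forward from A (third law). B is in equilibrium, so the floor supplies f₂ = 181 N of static friction (limit μ_s(m_A+m_B)g = 579.9 N, not exceeded).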